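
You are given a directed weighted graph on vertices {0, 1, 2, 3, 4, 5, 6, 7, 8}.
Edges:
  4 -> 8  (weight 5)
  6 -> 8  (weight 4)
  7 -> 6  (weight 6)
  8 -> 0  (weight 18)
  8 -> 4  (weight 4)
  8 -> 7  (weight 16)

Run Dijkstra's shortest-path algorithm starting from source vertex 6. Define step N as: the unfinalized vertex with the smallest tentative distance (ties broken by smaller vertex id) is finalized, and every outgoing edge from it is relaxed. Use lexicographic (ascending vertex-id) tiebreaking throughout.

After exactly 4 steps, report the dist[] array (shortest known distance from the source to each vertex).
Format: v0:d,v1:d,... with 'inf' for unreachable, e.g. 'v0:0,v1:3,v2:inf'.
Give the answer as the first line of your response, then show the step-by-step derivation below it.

v0:22,v1:inf,v2:inf,v3:inf,v4:8,v5:inf,v6:0,v7:20,v8:4

step 1: dist = v0:inf,v1:inf,v2:inf,v3:inf,v4:inf,v5:inf,v6:0,v7:inf,v8:4
step 2: dist = v0:22,v1:inf,v2:inf,v3:inf,v4:8,v5:inf,v6:0,v7:20,v8:4
step 3: dist = v0:22,v1:inf,v2:inf,v3:inf,v4:8,v5:inf,v6:0,v7:20,v8:4
step 4: dist = v0:22,v1:inf,v2:inf,v3:inf,v4:8,v5:inf,v6:0,v7:20,v8:4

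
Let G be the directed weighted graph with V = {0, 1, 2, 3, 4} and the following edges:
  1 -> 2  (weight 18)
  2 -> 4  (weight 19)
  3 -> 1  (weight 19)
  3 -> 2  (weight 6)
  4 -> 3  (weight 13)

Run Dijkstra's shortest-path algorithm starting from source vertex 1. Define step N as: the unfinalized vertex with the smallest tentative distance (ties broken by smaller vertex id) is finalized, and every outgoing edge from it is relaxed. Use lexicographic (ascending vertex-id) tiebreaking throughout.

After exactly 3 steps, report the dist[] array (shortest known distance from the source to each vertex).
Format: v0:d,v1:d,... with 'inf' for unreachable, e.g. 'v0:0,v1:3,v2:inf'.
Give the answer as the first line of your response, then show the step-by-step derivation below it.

v0:inf,v1:0,v2:18,v3:50,v4:37

step 1: dist = v0:inf,v1:0,v2:18,v3:inf,v4:inf
step 2: dist = v0:inf,v1:0,v2:18,v3:inf,v4:37
step 3: dist = v0:inf,v1:0,v2:18,v3:50,v4:37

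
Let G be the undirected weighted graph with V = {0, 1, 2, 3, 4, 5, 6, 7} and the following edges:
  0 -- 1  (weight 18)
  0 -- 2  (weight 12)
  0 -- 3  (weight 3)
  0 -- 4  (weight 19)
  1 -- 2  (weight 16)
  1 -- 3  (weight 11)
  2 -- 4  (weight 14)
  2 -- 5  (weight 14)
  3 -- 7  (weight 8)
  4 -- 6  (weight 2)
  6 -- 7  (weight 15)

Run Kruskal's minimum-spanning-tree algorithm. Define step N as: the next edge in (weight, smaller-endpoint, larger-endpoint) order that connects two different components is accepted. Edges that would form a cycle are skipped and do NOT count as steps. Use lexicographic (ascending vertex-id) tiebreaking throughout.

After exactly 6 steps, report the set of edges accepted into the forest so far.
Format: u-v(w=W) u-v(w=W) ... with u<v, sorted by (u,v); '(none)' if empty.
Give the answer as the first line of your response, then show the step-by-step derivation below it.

0-2(w=12) 0-3(w=3) 1-3(w=11) 2-4(w=14) 3-7(w=8) 4-6(w=2)

step 1: add edge 4-6 (w=2); MST = {4-6(w=2)}
step 2: add edge 0-3 (w=3); MST = {0-3(w=3) 4-6(w=2)}
step 3: add edge 3-7 (w=8); MST = {0-3(w=3) 3-7(w=8) 4-6(w=2)}
step 4: add edge 1-3 (w=11); MST = {0-3(w=3) 1-3(w=11) 3-7(w=8) 4-6(w=2)}
step 5: add edge 0-2 (w=12); MST = {0-2(w=12) 0-3(w=3) 1-3(w=11) 3-7(w=8) 4-6(w=2)}
step 6: add edge 2-4 (w=14); MST = {0-2(w=12) 0-3(w=3) 1-3(w=11) 2-4(w=14) 3-7(w=8) 4-6(w=2)}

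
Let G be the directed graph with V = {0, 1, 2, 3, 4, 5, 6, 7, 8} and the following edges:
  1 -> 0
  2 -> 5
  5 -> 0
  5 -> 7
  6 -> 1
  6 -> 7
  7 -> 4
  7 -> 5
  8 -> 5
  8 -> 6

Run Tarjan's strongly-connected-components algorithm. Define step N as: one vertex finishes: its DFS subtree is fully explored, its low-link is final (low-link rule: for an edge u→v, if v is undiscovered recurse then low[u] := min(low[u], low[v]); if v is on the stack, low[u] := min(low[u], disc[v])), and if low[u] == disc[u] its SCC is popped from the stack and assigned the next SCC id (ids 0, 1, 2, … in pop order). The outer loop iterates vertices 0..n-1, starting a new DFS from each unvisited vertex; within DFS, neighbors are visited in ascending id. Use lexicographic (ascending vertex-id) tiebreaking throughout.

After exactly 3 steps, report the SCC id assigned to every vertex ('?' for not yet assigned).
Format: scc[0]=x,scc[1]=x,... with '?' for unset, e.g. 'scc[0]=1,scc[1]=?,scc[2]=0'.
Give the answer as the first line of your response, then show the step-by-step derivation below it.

scc[0]=0,scc[1]=1,scc[2]=?,scc[3]=?,scc[4]=2,scc[5]=?,scc[6]=?,scc[7]=?,scc[8]=?

step 1: low=(low[0]=0,low[1]=?,low[2]=?,low[3]=?,low[4]=?,low[5]=?,low[6]=?,low[7]=?,low[8]=?); scc=(scc[0]=0,scc[1]=?,scc[2]=?,scc[3]=?,scc[4]=?,scc[5]=?,scc[6]=?,scc[7]=?,scc[8]=?)
step 2: low=(low[0]=0,low[1]=1,low[2]=?,low[3]=?,low[4]=?,low[5]=?,low[6]=?,low[7]=?,low[8]=?); scc=(scc[0]=0,scc[1]=1,scc[2]=?,scc[3]=?,scc[4]=?,scc[5]=?,scc[6]=?,scc[7]=?,scc[8]=?)
step 3: low=(low[0]=0,low[1]=1,low[2]=2,low[3]=?,low[4]=5,low[5]=3,low[6]=?,low[7]=4,low[8]=?); scc=(scc[0]=0,scc[1]=1,scc[2]=?,scc[3]=?,scc[4]=2,scc[5]=?,scc[6]=?,scc[7]=?,scc[8]=?)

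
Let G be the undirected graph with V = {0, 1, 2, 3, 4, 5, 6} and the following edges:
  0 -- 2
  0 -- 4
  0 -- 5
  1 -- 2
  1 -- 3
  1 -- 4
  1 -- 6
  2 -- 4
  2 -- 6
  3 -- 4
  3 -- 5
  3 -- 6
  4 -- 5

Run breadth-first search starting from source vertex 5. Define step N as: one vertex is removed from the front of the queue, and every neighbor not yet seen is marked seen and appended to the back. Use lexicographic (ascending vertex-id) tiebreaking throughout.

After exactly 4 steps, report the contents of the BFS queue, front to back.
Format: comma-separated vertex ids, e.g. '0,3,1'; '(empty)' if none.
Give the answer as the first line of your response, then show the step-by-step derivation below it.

2,1,6

step 1: dequeue 5; queue=[0,3,4]; order=5
step 2: dequeue 0; queue=[3,4,2]; order=5,0
step 3: dequeue 3; queue=[4,2,1,6]; order=5,0,3
step 4: dequeue 4; queue=[2,1,6]; order=5,0,3,4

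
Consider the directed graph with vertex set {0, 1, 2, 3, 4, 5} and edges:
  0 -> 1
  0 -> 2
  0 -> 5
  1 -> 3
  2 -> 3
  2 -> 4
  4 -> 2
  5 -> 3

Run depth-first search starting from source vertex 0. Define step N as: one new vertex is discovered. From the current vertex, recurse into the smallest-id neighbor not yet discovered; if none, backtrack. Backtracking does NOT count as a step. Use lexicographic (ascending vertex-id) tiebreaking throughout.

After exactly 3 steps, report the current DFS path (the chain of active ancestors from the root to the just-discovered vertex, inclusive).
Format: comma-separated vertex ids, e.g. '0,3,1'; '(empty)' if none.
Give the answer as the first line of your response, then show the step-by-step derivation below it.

0,1,3

step 1: discover 0; path=0; order=0
step 2: discover 1; path=0>1; order=0,1
step 3: discover 3; path=0>1>3; order=0,1,3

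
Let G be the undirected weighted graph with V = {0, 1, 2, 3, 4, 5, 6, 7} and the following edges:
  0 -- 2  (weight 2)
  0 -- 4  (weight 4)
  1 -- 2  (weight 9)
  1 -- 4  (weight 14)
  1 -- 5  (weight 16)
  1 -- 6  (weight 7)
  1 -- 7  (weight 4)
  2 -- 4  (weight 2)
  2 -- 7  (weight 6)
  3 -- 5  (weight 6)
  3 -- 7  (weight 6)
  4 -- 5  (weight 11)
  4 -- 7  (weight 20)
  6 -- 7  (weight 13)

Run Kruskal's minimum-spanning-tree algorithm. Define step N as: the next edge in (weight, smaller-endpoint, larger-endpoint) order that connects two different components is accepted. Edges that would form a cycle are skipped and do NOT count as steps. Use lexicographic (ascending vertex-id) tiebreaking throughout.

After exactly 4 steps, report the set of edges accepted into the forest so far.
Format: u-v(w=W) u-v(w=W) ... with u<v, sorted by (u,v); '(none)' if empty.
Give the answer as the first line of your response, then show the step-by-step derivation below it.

0-2(w=2) 1-7(w=4) 2-4(w=2) 2-7(w=6)

step 1: add edge 0-2 (w=2); MST = {0-2(w=2)}
step 2: add edge 2-4 (w=2); MST = {0-2(w=2) 2-4(w=2)}
step 3: add edge 1-7 (w=4); MST = {0-2(w=2) 1-7(w=4) 2-4(w=2)}
step 4: add edge 2-7 (w=6); MST = {0-2(w=2) 1-7(w=4) 2-4(w=2) 2-7(w=6)}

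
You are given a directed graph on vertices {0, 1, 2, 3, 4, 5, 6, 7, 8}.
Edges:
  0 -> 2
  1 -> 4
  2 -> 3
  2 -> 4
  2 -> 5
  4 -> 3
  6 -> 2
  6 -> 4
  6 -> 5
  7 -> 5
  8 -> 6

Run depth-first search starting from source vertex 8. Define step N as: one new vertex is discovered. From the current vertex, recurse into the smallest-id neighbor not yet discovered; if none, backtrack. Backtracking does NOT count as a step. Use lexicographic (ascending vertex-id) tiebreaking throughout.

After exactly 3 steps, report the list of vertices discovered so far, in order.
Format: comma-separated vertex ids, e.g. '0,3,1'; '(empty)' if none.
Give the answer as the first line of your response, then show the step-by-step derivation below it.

8,6,2

step 1: discover 8; path=8; order=8
step 2: discover 6; path=8>6; order=8,6
step 3: discover 2; path=8>6>2; order=8,6,2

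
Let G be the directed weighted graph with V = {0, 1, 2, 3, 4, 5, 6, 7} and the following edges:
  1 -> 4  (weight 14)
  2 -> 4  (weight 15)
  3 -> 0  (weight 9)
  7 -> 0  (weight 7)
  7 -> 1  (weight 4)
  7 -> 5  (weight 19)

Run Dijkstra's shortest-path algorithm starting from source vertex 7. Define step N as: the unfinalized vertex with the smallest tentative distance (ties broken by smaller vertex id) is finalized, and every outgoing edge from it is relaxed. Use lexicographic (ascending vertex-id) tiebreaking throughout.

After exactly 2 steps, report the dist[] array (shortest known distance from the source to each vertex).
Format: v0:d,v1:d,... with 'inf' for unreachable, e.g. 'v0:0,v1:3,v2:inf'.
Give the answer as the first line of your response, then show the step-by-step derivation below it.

v0:7,v1:4,v2:inf,v3:inf,v4:18,v5:19,v6:inf,v7:0

step 1: dist = v0:7,v1:4,v2:inf,v3:inf,v4:inf,v5:19,v6:inf,v7:0
step 2: dist = v0:7,v1:4,v2:inf,v3:inf,v4:18,v5:19,v6:inf,v7:0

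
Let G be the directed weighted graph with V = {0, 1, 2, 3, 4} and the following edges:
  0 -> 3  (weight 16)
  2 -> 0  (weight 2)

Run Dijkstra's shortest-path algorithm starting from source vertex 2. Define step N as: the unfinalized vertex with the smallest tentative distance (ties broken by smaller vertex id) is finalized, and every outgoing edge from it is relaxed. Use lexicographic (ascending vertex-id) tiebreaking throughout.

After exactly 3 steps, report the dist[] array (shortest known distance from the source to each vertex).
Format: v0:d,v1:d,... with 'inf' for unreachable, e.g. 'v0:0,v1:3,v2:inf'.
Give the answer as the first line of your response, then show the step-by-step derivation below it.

v0:2,v1:inf,v2:0,v3:18,v4:inf

step 1: dist = v0:2,v1:inf,v2:0,v3:inf,v4:inf
step 2: dist = v0:2,v1:inf,v2:0,v3:18,v4:inf
step 3: dist = v0:2,v1:inf,v2:0,v3:18,v4:inf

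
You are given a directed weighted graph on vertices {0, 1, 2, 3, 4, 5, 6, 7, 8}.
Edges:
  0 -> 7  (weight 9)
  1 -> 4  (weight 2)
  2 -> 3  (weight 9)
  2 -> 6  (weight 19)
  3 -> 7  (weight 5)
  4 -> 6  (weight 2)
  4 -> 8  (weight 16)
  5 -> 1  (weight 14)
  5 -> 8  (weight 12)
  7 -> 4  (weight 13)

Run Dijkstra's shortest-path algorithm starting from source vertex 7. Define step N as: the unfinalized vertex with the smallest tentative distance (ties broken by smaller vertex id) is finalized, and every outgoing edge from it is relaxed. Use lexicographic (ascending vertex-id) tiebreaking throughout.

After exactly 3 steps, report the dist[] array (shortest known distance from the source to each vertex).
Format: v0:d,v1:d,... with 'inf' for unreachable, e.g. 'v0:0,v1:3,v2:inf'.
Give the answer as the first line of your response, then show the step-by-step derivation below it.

v0:inf,v1:inf,v2:inf,v3:inf,v4:13,v5:inf,v6:15,v7:0,v8:29

step 1: dist = v0:inf,v1:inf,v2:inf,v3:inf,v4:13,v5:inf,v6:inf,v7:0,v8:inf
step 2: dist = v0:inf,v1:inf,v2:inf,v3:inf,v4:13,v5:inf,v6:15,v7:0,v8:29
step 3: dist = v0:inf,v1:inf,v2:inf,v3:inf,v4:13,v5:inf,v6:15,v7:0,v8:29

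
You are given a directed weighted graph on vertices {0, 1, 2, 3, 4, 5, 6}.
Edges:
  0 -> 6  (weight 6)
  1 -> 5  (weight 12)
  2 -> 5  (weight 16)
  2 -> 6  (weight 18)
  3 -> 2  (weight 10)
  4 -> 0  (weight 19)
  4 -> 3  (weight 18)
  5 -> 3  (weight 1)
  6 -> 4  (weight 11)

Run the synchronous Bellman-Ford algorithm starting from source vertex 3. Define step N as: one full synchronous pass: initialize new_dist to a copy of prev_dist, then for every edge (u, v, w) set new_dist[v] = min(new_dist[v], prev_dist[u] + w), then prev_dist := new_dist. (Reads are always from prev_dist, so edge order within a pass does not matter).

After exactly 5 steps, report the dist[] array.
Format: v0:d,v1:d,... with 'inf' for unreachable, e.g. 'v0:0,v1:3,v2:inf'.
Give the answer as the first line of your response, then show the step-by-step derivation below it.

v0:58,v1:inf,v2:10,v3:0,v4:39,v5:26,v6:28

step 1: dist = v0:inf,v1:inf,v2:10,v3:0,v4:inf,v5:inf,v6:inf
step 2: dist = v0:inf,v1:inf,v2:10,v3:0,v4:inf,v5:26,v6:28
step 3: dist = v0:inf,v1:inf,v2:10,v3:0,v4:39,v5:26,v6:28
step 4: dist = v0:58,v1:inf,v2:10,v3:0,v4:39,v5:26,v6:28
step 5: dist = v0:58,v1:inf,v2:10,v3:0,v4:39,v5:26,v6:28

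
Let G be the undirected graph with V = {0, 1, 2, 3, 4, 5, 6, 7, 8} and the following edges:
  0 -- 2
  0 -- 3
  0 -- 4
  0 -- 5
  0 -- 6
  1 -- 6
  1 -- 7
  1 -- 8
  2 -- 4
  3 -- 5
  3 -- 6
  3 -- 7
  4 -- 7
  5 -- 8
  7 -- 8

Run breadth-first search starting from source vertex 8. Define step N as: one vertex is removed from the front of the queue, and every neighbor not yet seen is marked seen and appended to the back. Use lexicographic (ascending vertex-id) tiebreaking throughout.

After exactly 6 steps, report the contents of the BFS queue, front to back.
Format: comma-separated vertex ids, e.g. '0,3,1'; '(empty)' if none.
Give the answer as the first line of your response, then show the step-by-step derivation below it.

3,4,2

step 1: dequeue 8; queue=[1,5,7]; order=8
step 2: dequeue 1; queue=[5,7,6]; order=8,1
step 3: dequeue 5; queue=[7,6,0,3]; order=8,1,5
step 4: dequeue 7; queue=[6,0,3,4]; order=8,1,5,7
step 5: dequeue 6; queue=[0,3,4]; order=8,1,5,7,6
step 6: dequeue 0; queue=[3,4,2]; order=8,1,5,7,6,0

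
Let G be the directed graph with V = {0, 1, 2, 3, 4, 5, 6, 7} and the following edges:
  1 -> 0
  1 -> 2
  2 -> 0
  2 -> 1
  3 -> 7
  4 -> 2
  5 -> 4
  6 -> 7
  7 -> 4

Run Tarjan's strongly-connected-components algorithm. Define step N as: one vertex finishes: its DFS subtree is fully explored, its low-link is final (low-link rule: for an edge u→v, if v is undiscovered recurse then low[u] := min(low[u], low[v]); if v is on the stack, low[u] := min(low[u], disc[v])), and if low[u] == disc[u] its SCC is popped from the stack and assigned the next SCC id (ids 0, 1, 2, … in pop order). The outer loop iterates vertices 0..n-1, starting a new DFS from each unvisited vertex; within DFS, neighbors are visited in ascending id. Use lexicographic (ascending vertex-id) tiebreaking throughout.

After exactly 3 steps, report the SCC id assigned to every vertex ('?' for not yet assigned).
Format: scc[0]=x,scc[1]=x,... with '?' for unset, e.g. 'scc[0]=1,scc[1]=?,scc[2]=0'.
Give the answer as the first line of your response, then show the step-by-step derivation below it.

scc[0]=0,scc[1]=1,scc[2]=1,scc[3]=?,scc[4]=?,scc[5]=?,scc[6]=?,scc[7]=?

step 1: low=(low[0]=0,low[1]=?,low[2]=?,low[3]=?,low[4]=?,low[5]=?,low[6]=?,low[7]=?); scc=(scc[0]=0,scc[1]=?,scc[2]=?,scc[3]=?,scc[4]=?,scc[5]=?,scc[6]=?,scc[7]=?)
step 2: low=(low[0]=0,low[1]=1,low[2]=1,low[3]=?,low[4]=?,low[5]=?,low[6]=?,low[7]=?); scc=(scc[0]=0,scc[1]=?,scc[2]=?,scc[3]=?,scc[4]=?,scc[5]=?,scc[6]=?,scc[7]=?)
step 3: low=(low[0]=0,low[1]=1,low[2]=1,low[3]=?,low[4]=?,low[5]=?,low[6]=?,low[7]=?); scc=(scc[0]=0,scc[1]=1,scc[2]=1,scc[3]=?,scc[4]=?,scc[5]=?,scc[6]=?,scc[7]=?)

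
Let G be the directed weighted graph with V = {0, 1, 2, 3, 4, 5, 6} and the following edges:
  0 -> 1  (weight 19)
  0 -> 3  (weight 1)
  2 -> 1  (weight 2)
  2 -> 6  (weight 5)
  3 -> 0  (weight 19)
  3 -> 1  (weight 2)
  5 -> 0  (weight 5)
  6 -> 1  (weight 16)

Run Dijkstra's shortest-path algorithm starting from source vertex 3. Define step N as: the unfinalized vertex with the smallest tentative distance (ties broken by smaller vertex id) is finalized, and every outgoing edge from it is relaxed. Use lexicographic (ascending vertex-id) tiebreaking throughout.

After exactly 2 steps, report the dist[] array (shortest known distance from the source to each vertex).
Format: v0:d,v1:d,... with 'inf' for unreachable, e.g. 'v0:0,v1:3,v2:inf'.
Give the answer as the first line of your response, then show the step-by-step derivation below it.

v0:19,v1:2,v2:inf,v3:0,v4:inf,v5:inf,v6:inf

step 1: dist = v0:19,v1:2,v2:inf,v3:0,v4:inf,v5:inf,v6:inf
step 2: dist = v0:19,v1:2,v2:inf,v3:0,v4:inf,v5:inf,v6:inf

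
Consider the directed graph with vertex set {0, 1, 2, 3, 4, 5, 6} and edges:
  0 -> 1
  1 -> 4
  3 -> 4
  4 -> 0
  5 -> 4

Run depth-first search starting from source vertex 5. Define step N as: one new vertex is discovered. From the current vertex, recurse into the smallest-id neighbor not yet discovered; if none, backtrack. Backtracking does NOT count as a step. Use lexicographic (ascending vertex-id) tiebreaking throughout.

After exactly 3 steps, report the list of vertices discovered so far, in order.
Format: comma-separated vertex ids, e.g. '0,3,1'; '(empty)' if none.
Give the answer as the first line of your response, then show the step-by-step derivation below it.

5,4,0

step 1: discover 5; path=5; order=5
step 2: discover 4; path=5>4; order=5,4
step 3: discover 0; path=5>4>0; order=5,4,0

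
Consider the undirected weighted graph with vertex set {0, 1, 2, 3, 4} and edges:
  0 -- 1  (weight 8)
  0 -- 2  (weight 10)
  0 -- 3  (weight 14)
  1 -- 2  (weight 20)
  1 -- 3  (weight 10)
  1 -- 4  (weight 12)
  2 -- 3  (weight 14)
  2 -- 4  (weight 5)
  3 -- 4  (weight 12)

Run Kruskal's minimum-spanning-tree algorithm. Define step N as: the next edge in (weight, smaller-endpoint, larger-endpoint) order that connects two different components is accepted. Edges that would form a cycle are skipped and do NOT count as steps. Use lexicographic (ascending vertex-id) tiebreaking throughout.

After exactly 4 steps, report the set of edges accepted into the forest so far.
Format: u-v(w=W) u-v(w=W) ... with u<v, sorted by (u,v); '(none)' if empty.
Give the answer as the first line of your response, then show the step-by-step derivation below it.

0-1(w=8) 0-2(w=10) 1-3(w=10) 2-4(w=5)

step 1: add edge 2-4 (w=5); MST = {2-4(w=5)}
step 2: add edge 0-1 (w=8); MST = {0-1(w=8) 2-4(w=5)}
step 3: add edge 0-2 (w=10); MST = {0-1(w=8) 0-2(w=10) 2-4(w=5)}
step 4: add edge 1-3 (w=10); MST = {0-1(w=8) 0-2(w=10) 1-3(w=10) 2-4(w=5)}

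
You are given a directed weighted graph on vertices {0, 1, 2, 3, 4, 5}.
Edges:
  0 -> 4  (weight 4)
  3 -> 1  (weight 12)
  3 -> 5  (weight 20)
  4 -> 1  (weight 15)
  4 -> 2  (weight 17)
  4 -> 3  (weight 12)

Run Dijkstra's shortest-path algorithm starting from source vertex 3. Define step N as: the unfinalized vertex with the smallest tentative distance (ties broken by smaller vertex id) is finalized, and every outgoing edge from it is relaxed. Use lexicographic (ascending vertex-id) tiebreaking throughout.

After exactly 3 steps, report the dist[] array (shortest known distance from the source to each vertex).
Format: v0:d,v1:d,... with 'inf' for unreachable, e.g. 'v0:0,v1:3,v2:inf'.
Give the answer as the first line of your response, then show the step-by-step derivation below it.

v0:inf,v1:12,v2:inf,v3:0,v4:inf,v5:20

step 1: dist = v0:inf,v1:12,v2:inf,v3:0,v4:inf,v5:20
step 2: dist = v0:inf,v1:12,v2:inf,v3:0,v4:inf,v5:20
step 3: dist = v0:inf,v1:12,v2:inf,v3:0,v4:inf,v5:20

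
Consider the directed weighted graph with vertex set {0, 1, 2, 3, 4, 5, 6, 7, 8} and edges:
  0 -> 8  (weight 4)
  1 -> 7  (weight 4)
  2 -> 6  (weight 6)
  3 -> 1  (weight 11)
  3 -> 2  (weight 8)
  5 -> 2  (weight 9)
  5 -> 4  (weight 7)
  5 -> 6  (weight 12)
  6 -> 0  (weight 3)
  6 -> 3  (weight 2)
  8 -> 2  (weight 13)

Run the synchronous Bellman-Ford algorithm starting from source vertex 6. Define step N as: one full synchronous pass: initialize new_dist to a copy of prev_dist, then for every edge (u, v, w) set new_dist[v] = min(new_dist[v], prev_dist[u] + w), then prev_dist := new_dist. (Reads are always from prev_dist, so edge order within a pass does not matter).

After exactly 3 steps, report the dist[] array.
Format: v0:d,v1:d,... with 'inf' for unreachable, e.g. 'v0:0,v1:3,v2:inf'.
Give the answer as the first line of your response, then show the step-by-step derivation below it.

v0:3,v1:13,v2:10,v3:2,v4:inf,v5:inf,v6:0,v7:17,v8:7

step 1: dist = v0:3,v1:inf,v2:inf,v3:2,v4:inf,v5:inf,v6:0,v7:inf,v8:inf
step 2: dist = v0:3,v1:13,v2:10,v3:2,v4:inf,v5:inf,v6:0,v7:inf,v8:7
step 3: dist = v0:3,v1:13,v2:10,v3:2,v4:inf,v5:inf,v6:0,v7:17,v8:7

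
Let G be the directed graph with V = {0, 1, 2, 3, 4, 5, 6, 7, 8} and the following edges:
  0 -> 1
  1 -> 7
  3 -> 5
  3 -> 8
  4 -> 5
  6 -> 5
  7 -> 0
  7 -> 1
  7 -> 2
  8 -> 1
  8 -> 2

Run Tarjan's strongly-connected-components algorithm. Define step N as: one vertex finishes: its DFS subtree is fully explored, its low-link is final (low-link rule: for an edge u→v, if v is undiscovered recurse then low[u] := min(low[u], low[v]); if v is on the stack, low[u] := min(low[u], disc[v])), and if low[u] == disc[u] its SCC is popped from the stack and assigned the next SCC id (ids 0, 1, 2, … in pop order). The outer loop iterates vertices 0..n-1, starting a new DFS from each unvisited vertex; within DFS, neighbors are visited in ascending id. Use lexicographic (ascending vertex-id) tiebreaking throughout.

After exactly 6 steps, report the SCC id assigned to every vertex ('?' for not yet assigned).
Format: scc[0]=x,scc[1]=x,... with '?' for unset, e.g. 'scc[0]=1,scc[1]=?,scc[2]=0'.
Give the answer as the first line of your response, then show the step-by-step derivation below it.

scc[0]=1,scc[1]=1,scc[2]=0,scc[3]=?,scc[4]=?,scc[5]=2,scc[6]=?,scc[7]=1,scc[8]=3

step 1: low=(low[0]=0,low[1]=1,low[2]=3,low[3]=?,low[4]=?,low[5]=?,low[6]=?,low[7]=0,low[8]=?); scc=(scc[0]=?,scc[1]=?,scc[2]=0,scc[3]=?,scc[4]=?,scc[5]=?,scc[6]=?,scc[7]=?,scc[8]=?)
step 2: low=(low[0]=0,low[1]=1,low[2]=3,low[3]=?,low[4]=?,low[5]=?,low[6]=?,low[7]=0,low[8]=?); scc=(scc[0]=?,scc[1]=?,scc[2]=0,scc[3]=?,scc[4]=?,scc[5]=?,scc[6]=?,scc[7]=?,scc[8]=?)
step 3: low=(low[0]=0,low[1]=0,low[2]=3,low[3]=?,low[4]=?,low[5]=?,low[6]=?,low[7]=0,low[8]=?); scc=(scc[0]=?,scc[1]=?,scc[2]=0,scc[3]=?,scc[4]=?,scc[5]=?,scc[6]=?,scc[7]=?,scc[8]=?)
step 4: low=(low[0]=0,low[1]=0,low[2]=3,low[3]=?,low[4]=?,low[5]=?,low[6]=?,low[7]=0,low[8]=?); scc=(scc[0]=1,scc[1]=1,scc[2]=0,scc[3]=?,scc[4]=?,scc[5]=?,scc[6]=?,scc[7]=1,scc[8]=?)
step 5: low=(low[0]=0,low[1]=0,low[2]=3,low[3]=4,low[4]=?,low[5]=5,low[6]=?,low[7]=0,low[8]=?); scc=(scc[0]=1,scc[1]=1,scc[2]=0,scc[3]=?,scc[4]=?,scc[5]=2,scc[6]=?,scc[7]=1,scc[8]=?)
step 6: low=(low[0]=0,low[1]=0,low[2]=3,low[3]=4,low[4]=?,low[5]=5,low[6]=?,low[7]=0,low[8]=6); scc=(scc[0]=1,scc[1]=1,scc[2]=0,scc[3]=?,scc[4]=?,scc[5]=2,scc[6]=?,scc[7]=1,scc[8]=3)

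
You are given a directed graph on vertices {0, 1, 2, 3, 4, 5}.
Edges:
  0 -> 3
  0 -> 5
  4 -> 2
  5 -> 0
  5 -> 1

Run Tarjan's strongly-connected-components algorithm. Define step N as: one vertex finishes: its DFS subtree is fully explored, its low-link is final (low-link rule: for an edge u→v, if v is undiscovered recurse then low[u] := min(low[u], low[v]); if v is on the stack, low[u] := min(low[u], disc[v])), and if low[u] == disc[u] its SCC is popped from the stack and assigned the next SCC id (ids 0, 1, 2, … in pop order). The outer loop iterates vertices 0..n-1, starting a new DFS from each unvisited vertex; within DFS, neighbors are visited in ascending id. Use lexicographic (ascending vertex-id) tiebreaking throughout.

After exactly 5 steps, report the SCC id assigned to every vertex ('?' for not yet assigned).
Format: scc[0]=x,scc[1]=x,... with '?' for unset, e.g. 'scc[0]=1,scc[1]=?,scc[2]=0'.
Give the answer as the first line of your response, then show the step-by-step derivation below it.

scc[0]=2,scc[1]=1,scc[2]=3,scc[3]=0,scc[4]=?,scc[5]=2

step 1: low=(low[0]=0,low[1]=?,low[2]=?,low[3]=1,low[4]=?,low[5]=?); scc=(scc[0]=?,scc[1]=?,scc[2]=?,scc[3]=0,scc[4]=?,scc[5]=?)
step 2: low=(low[0]=0,low[1]=3,low[2]=?,low[3]=1,low[4]=?,low[5]=0); scc=(scc[0]=?,scc[1]=1,scc[2]=?,scc[3]=0,scc[4]=?,scc[5]=?)
step 3: low=(low[0]=0,low[1]=3,low[2]=?,low[3]=1,low[4]=?,low[5]=0); scc=(scc[0]=?,scc[1]=1,scc[2]=?,scc[3]=0,scc[4]=?,scc[5]=?)
step 4: low=(low[0]=0,low[1]=3,low[2]=?,low[3]=1,low[4]=?,low[5]=0); scc=(scc[0]=2,scc[1]=1,scc[2]=?,scc[3]=0,scc[4]=?,scc[5]=2)
step 5: low=(low[0]=0,low[1]=3,low[2]=4,low[3]=1,low[4]=?,low[5]=0); scc=(scc[0]=2,scc[1]=1,scc[2]=3,scc[3]=0,scc[4]=?,scc[5]=2)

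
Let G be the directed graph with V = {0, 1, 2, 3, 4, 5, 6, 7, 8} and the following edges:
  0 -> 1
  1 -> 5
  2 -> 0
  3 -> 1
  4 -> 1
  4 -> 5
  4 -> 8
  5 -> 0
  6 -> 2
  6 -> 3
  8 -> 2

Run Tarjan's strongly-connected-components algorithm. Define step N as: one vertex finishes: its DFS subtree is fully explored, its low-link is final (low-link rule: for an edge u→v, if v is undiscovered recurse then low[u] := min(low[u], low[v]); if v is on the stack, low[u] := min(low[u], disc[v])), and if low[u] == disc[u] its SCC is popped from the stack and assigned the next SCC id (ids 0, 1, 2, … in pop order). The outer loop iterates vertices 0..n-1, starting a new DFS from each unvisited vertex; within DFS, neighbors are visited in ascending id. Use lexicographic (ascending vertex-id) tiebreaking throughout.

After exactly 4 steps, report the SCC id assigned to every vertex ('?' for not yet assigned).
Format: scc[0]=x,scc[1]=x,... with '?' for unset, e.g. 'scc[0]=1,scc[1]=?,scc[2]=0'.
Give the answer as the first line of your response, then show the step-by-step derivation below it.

scc[0]=0,scc[1]=0,scc[2]=1,scc[3]=?,scc[4]=?,scc[5]=0,scc[6]=?,scc[7]=?,scc[8]=?

step 1: low=(low[0]=0,low[1]=1,low[2]=?,low[3]=?,low[4]=?,low[5]=0,low[6]=?,low[7]=?,low[8]=?); scc=(scc[0]=?,scc[1]=?,scc[2]=?,scc[3]=?,scc[4]=?,scc[5]=?,scc[6]=?,scc[7]=?,scc[8]=?)
step 2: low=(low[0]=0,low[1]=0,low[2]=?,low[3]=?,low[4]=?,low[5]=0,low[6]=?,low[7]=?,low[8]=?); scc=(scc[0]=?,scc[1]=?,scc[2]=?,scc[3]=?,scc[4]=?,scc[5]=?,scc[6]=?,scc[7]=?,scc[8]=?)
step 3: low=(low[0]=0,low[1]=0,low[2]=?,low[3]=?,low[4]=?,low[5]=0,low[6]=?,low[7]=?,low[8]=?); scc=(scc[0]=0,scc[1]=0,scc[2]=?,scc[3]=?,scc[4]=?,scc[5]=0,scc[6]=?,scc[7]=?,scc[8]=?)
step 4: low=(low[0]=0,low[1]=0,low[2]=3,low[3]=?,low[4]=?,low[5]=0,low[6]=?,low[7]=?,low[8]=?); scc=(scc[0]=0,scc[1]=0,scc[2]=1,scc[3]=?,scc[4]=?,scc[5]=0,scc[6]=?,scc[7]=?,scc[8]=?)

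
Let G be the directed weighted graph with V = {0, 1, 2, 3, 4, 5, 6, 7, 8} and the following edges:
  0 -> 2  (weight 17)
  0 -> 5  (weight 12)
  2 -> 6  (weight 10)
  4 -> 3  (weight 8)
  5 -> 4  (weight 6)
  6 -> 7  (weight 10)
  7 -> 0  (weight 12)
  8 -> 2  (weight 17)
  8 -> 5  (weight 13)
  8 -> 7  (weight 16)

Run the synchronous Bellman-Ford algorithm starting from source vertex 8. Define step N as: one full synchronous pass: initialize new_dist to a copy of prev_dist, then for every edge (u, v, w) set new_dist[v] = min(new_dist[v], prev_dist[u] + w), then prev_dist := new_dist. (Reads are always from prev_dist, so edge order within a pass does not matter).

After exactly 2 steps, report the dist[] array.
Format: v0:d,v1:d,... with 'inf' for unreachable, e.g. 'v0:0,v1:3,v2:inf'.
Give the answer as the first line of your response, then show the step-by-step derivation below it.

v0:28,v1:inf,v2:17,v3:inf,v4:19,v5:13,v6:27,v7:16,v8:0

step 1: dist = v0:inf,v1:inf,v2:17,v3:inf,v4:inf,v5:13,v6:inf,v7:16,v8:0
step 2: dist = v0:28,v1:inf,v2:17,v3:inf,v4:19,v5:13,v6:27,v7:16,v8:0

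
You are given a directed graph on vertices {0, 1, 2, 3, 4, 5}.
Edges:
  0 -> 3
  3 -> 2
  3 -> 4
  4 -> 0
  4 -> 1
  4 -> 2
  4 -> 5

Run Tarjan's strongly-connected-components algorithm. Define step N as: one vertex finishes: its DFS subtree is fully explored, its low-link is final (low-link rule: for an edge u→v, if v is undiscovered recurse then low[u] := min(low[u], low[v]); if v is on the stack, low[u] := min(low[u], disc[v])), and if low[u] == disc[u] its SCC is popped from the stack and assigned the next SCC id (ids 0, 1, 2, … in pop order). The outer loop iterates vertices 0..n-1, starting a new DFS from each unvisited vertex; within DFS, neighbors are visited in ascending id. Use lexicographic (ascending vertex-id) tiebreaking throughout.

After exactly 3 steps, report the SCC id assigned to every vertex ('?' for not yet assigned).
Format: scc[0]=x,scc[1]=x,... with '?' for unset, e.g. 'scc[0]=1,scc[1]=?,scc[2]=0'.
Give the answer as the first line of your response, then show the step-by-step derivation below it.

scc[0]=?,scc[1]=1,scc[2]=0,scc[3]=?,scc[4]=?,scc[5]=2

step 1: low=(low[0]=0,low[1]=?,low[2]=2,low[3]=1,low[4]=?,low[5]=?); scc=(scc[0]=?,scc[1]=?,scc[2]=0,scc[3]=?,scc[4]=?,scc[5]=?)
step 2: low=(low[0]=0,low[1]=4,low[2]=2,low[3]=1,low[4]=0,low[5]=?); scc=(scc[0]=?,scc[1]=1,scc[2]=0,scc[3]=?,scc[4]=?,scc[5]=?)
step 3: low=(low[0]=0,low[1]=4,low[2]=2,low[3]=1,low[4]=0,low[5]=5); scc=(scc[0]=?,scc[1]=1,scc[2]=0,scc[3]=?,scc[4]=?,scc[5]=2)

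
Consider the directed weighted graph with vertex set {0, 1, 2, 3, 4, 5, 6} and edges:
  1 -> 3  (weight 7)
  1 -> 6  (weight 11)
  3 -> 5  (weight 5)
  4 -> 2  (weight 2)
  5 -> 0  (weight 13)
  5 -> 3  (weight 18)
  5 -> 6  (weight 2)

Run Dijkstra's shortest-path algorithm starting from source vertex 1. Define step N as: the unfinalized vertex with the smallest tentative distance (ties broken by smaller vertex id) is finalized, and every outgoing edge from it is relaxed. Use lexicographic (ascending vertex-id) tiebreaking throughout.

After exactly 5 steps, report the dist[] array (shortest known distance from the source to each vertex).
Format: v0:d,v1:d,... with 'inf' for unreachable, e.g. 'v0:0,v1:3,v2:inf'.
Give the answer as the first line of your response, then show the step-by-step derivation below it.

v0:25,v1:0,v2:inf,v3:7,v4:inf,v5:12,v6:11

step 1: dist = v0:inf,v1:0,v2:inf,v3:7,v4:inf,v5:inf,v6:11
step 2: dist = v0:inf,v1:0,v2:inf,v3:7,v4:inf,v5:12,v6:11
step 3: dist = v0:inf,v1:0,v2:inf,v3:7,v4:inf,v5:12,v6:11
step 4: dist = v0:25,v1:0,v2:inf,v3:7,v4:inf,v5:12,v6:11
step 5: dist = v0:25,v1:0,v2:inf,v3:7,v4:inf,v5:12,v6:11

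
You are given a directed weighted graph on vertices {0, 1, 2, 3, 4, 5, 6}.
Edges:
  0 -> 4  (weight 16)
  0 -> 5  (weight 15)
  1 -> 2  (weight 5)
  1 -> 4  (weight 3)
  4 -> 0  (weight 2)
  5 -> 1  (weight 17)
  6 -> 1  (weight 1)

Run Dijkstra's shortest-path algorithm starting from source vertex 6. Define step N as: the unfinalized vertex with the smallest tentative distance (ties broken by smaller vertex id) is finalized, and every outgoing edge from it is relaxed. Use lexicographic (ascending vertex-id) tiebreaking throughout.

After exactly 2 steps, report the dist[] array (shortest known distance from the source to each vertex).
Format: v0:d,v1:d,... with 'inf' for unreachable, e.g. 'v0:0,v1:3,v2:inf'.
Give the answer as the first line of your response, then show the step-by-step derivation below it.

v0:inf,v1:1,v2:6,v3:inf,v4:4,v5:inf,v6:0

step 1: dist = v0:inf,v1:1,v2:inf,v3:inf,v4:inf,v5:inf,v6:0
step 2: dist = v0:inf,v1:1,v2:6,v3:inf,v4:4,v5:inf,v6:0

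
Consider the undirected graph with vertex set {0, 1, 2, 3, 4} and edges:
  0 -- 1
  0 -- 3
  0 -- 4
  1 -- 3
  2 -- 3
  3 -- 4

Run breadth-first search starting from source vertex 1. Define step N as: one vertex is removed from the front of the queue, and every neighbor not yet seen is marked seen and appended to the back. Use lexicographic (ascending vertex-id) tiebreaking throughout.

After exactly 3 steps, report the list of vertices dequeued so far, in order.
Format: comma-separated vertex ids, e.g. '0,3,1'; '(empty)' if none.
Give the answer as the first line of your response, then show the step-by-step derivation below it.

1,0,3

step 1: dequeue 1; queue=[0,3]; order=1
step 2: dequeue 0; queue=[3,4]; order=1,0
step 3: dequeue 3; queue=[4,2]; order=1,0,3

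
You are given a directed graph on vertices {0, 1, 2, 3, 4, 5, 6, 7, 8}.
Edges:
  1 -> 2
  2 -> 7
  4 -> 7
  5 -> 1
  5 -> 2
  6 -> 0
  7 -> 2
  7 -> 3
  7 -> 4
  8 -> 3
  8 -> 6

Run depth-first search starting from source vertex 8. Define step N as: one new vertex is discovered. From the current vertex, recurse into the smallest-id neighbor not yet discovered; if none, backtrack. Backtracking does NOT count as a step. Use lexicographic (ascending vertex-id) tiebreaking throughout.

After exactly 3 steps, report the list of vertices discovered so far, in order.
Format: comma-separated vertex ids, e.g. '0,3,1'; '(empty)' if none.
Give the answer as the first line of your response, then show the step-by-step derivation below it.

8,3,6

step 1: discover 8; path=8; order=8
step 2: discover 3; path=8>3; order=8,3
step 3: discover 6; path=8>6; order=8,3,6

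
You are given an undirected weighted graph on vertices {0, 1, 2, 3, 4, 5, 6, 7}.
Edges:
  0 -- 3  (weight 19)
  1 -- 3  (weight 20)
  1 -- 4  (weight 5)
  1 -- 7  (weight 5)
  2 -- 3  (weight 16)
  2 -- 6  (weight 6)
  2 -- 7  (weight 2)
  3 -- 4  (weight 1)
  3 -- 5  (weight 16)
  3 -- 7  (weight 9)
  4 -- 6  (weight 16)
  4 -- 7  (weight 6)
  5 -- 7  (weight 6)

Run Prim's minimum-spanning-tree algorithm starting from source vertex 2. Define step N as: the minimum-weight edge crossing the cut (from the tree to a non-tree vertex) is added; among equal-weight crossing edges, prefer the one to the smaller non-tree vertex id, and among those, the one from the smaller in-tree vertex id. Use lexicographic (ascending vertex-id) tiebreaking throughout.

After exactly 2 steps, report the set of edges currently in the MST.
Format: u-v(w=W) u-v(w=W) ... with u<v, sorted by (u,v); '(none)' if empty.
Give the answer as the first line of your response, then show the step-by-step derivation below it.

1-7(w=5) 2-7(w=2)

step 1: add edge 2-7 (w=2); MST = {2-7(w=2)}
step 2: add edge 1-7 (w=5); MST = {1-7(w=5) 2-7(w=2)}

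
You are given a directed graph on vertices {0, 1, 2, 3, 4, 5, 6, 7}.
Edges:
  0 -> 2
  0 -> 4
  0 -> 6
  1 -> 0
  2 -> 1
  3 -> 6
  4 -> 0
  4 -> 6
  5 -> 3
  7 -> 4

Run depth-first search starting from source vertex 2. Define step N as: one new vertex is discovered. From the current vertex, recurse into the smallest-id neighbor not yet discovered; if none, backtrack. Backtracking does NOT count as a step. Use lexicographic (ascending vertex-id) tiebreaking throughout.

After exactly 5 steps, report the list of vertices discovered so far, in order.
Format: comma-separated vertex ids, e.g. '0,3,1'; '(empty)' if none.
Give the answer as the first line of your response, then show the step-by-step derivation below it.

2,1,0,4,6

step 1: discover 2; path=2; order=2
step 2: discover 1; path=2>1; order=2,1
step 3: discover 0; path=2>1>0; order=2,1,0
step 4: discover 4; path=2>1>0>4; order=2,1,0,4
step 5: discover 6; path=2>1>0>4>6; order=2,1,0,4,6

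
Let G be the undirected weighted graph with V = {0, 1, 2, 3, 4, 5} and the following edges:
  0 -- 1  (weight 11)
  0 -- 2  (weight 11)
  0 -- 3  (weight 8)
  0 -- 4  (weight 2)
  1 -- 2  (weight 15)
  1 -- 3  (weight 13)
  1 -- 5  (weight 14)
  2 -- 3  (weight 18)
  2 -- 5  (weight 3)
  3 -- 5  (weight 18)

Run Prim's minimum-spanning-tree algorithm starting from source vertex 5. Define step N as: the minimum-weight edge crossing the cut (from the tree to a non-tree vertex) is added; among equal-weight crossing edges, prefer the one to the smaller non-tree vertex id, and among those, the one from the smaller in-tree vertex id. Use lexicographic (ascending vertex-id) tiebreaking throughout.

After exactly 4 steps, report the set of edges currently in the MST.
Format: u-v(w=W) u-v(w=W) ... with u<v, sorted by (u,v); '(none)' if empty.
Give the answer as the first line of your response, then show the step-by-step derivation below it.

0-2(w=11) 0-3(w=8) 0-4(w=2) 2-5(w=3)

step 1: add edge 2-5 (w=3); MST = {2-5(w=3)}
step 2: add edge 0-2 (w=11); MST = {0-2(w=11) 2-5(w=3)}
step 3: add edge 0-4 (w=2); MST = {0-2(w=11) 0-4(w=2) 2-5(w=3)}
step 4: add edge 0-3 (w=8); MST = {0-2(w=11) 0-3(w=8) 0-4(w=2) 2-5(w=3)}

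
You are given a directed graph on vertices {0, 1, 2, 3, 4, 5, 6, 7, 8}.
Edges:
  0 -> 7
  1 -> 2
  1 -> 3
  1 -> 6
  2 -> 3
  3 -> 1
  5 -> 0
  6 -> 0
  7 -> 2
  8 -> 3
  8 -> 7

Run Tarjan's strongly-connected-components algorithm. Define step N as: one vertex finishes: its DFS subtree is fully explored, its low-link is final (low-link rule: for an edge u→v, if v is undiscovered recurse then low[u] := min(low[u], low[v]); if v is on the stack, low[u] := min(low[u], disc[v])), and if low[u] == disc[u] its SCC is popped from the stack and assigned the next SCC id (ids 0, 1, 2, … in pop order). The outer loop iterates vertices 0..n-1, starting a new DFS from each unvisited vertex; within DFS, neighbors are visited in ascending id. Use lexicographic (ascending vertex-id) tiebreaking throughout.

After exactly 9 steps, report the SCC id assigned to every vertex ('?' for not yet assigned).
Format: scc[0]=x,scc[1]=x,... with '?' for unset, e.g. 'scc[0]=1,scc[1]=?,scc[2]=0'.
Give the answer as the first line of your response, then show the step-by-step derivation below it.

scc[0]=0,scc[1]=0,scc[2]=0,scc[3]=0,scc[4]=1,scc[5]=2,scc[6]=0,scc[7]=0,scc[8]=3

step 1: low=(low[0]=0,low[1]=2,low[2]=2,low[3]=3,low[4]=?,low[5]=?,low[6]=0,low[7]=1,low[8]=?); scc=(scc[0]=?,scc[1]=?,scc[2]=?,scc[3]=?,scc[4]=?,scc[5]=?,scc[6]=?,scc[7]=?,scc[8]=?)
step 2: low=(low[0]=0,low[1]=0,low[2]=2,low[3]=3,low[4]=?,low[5]=?,low[6]=0,low[7]=1,low[8]=?); scc=(scc[0]=?,scc[1]=?,scc[2]=?,scc[3]=?,scc[4]=?,scc[5]=?,scc[6]=?,scc[7]=?,scc[8]=?)
step 3: low=(low[0]=0,low[1]=0,low[2]=2,low[3]=0,low[4]=?,low[5]=?,low[6]=0,low[7]=1,low[8]=?); scc=(scc[0]=?,scc[1]=?,scc[2]=?,scc[3]=?,scc[4]=?,scc[5]=?,scc[6]=?,scc[7]=?,scc[8]=?)
step 4: low=(low[0]=0,low[1]=0,low[2]=0,low[3]=0,low[4]=?,low[5]=?,low[6]=0,low[7]=1,low[8]=?); scc=(scc[0]=?,scc[1]=?,scc[2]=?,scc[3]=?,scc[4]=?,scc[5]=?,scc[6]=?,scc[7]=?,scc[8]=?)
step 5: low=(low[0]=0,low[1]=0,low[2]=0,low[3]=0,low[4]=?,low[5]=?,low[6]=0,low[7]=0,low[8]=?); scc=(scc[0]=?,scc[1]=?,scc[2]=?,scc[3]=?,scc[4]=?,scc[5]=?,scc[6]=?,scc[7]=?,scc[8]=?)
step 6: low=(low[0]=0,low[1]=0,low[2]=0,low[3]=0,low[4]=?,low[5]=?,low[6]=0,low[7]=0,low[8]=?); scc=(scc[0]=0,scc[1]=0,scc[2]=0,scc[3]=0,scc[4]=?,scc[5]=?,scc[6]=0,scc[7]=0,scc[8]=?)
step 7: low=(low[0]=0,low[1]=0,low[2]=0,low[3]=0,low[4]=6,low[5]=?,low[6]=0,low[7]=0,low[8]=?); scc=(scc[0]=0,scc[1]=0,scc[2]=0,scc[3]=0,scc[4]=1,scc[5]=?,scc[6]=0,scc[7]=0,scc[8]=?)
step 8: low=(low[0]=0,low[1]=0,low[2]=0,low[3]=0,low[4]=6,low[5]=7,low[6]=0,low[7]=0,low[8]=?); scc=(scc[0]=0,scc[1]=0,scc[2]=0,scc[3]=0,scc[4]=1,scc[5]=2,scc[6]=0,scc[7]=0,scc[8]=?)
step 9: low=(low[0]=0,low[1]=0,low[2]=0,low[3]=0,low[4]=6,low[5]=7,low[6]=0,low[7]=0,low[8]=8); scc=(scc[0]=0,scc[1]=0,scc[2]=0,scc[3]=0,scc[4]=1,scc[5]=2,scc[6]=0,scc[7]=0,scc[8]=3)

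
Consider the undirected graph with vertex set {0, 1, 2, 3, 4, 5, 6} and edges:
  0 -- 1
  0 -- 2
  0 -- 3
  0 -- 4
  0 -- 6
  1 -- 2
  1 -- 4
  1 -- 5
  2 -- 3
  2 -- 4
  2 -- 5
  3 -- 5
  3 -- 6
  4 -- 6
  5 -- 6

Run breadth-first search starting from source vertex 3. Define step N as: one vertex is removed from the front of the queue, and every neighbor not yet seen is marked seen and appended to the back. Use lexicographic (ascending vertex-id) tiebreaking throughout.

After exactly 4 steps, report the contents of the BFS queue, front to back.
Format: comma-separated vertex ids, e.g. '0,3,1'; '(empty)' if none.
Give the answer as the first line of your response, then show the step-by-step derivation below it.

6,1,4

step 1: dequeue 3; queue=[0,2,5,6]; order=3
step 2: dequeue 0; queue=[2,5,6,1,4]; order=3,0
step 3: dequeue 2; queue=[5,6,1,4]; order=3,0,2
step 4: dequeue 5; queue=[6,1,4]; order=3,0,2,5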